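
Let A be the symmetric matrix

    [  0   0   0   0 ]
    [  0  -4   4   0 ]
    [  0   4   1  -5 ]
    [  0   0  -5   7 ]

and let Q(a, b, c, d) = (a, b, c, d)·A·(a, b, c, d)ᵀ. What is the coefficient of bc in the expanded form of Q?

8

The coefficient of bc is A[2,3] + A[3,2] = 2·4 = 8.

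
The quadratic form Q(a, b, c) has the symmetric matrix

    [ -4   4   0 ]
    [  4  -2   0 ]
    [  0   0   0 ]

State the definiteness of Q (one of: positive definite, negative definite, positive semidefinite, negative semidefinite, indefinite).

Symmetric row and column elimination reduces A to a congruent diagonal form with pivots -4, 2, 0.
So there are 1 positive, 1 negative, 1 zero pivots.
Hence Q is indefinite.

indefinite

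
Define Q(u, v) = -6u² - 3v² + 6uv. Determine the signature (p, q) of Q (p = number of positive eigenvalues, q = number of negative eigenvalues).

The associated matrix is A = [[-6, 3], [3, -3]].
Symmetric row and column elimination reduces A to a congruent diagonal form with pivots -6, -3/2.
Counting signs: 2 negative.

(0, 2)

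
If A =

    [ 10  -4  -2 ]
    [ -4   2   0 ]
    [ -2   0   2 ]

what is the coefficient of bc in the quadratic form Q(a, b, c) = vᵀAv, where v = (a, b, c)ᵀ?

0

The coefficient of bc is A[2,3] + A[3,2] = 2·0 = 0.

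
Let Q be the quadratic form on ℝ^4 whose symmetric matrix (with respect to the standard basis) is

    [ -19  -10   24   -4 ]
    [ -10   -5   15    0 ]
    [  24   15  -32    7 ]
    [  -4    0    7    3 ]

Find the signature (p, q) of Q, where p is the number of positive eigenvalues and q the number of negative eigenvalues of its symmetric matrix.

(1, 3)

Congruent diagonalization of A (simultaneous row and column reduction) yields pivots -19, 5/19, -23, -10/23.
That gives 1 positive, 3 negative pivots.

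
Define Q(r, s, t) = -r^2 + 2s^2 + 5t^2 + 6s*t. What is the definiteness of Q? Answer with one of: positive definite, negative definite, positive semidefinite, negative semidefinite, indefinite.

indefinite

The associated matrix is A = [[-1, 0, 0], [0, 2, 3], [0, 3, 5]].
Row-reducing A symmetrically gives the diagonal entries -1, 2, 1/2.
Counting signs: 2 positive, 1 negative.
Hence Q is indefinite.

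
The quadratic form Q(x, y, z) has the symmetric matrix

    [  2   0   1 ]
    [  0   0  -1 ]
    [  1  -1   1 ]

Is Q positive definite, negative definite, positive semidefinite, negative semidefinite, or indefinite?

A is congruent to a diagonal matrix with 2 positive, 1 negative and 0 zero entries, so Q is indefinite.

indefinite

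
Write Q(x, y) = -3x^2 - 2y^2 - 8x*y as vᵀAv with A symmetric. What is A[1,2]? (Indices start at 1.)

The coefficient of x·y in Q is -8. For a symmetric A this equals A[1,2] + A[2,1] = 2·A[1,2].
So A[1,2] = -8/2 = -4.

-4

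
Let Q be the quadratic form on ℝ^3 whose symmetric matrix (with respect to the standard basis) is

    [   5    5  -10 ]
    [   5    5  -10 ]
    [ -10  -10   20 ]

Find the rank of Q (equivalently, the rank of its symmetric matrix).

Row-reducing A symmetrically gives the diagonal entries 5, 0, 0.
Counting signs: 1 positive, 2 zero.
The rank is the number of nonzero pivots: 1.

1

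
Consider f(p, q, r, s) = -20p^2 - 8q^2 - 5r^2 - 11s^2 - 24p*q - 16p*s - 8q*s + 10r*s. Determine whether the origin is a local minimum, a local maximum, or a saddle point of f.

The Hessian at the origin is H = [[-40, -24, 0, -16], [-24, -16, 0, -8], [0, 0, -10, 10], [-16, -8, 10, -22]].
An LDLᵀ factorisation of H has diagonal entries -40, -8/5, -10, -4.
That gives 4 negative pivots.
H is negative definite, so the origin is a strict local maximum.

local maximum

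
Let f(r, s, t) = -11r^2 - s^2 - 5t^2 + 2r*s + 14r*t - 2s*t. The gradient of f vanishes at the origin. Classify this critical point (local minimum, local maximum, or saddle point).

local maximum

The Hessian at the origin is H = [[-22, 2, 14], [2, -2, -2], [14, -2, -10]].
Row-reducing H symmetrically gives the diagonal entries -22, -20/11, -4/5.
So there are 3 negative pivots.
H is negative definite, so the origin is a strict local maximum.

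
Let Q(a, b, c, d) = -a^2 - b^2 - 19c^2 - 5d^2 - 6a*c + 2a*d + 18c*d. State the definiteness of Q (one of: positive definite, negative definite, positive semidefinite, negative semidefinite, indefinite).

Write A = [[-1, 0, -3, 1], [0, -1, 0, 0], [-3, 0, -19, 9], [1, 0, 9, -5]].
Row-reducing A symmetrically gives the diagonal entries -1, -1, -10, -2/5.
Counting signs: 4 negative.
Hence Q is negative definite.

negative definite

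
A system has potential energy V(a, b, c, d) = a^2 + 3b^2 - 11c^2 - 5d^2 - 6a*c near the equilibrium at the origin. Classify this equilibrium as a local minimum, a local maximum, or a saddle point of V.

saddle point

The Hessian at the origin is H = [[2, 0, -6, 0], [0, 6, 0, 0], [-6, 0, -22, 0], [0, 0, 0, -10]].
Symmetric row and column elimination reduces H to a congruent diagonal form with pivots 2, 6, -40, -10.
Counting signs: 2 positive, 2 negative.
H is indefinite, so the origin is a saddle point.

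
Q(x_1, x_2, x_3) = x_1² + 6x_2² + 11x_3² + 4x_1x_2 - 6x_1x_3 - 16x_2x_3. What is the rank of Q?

The associated matrix is A = [[1, 2, -3], [2, 6, -8], [-3, -8, 11]].
Row-reducing A symmetrically gives the diagonal entries 1, 2, 0.
That gives 2 positive, 1 zero pivots.
The rank is the number of nonzero pivots: 2.

2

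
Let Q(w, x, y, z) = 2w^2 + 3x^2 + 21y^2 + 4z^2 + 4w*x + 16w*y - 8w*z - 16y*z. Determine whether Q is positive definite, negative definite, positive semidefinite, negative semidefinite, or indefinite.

The symmetric matrix is A = [[2, 2, 8, -4], [2, 3, 0, 0], [8, 0, 21, -8], [-4, 0, -8, 4]].
Congruent diagonalization of A (simultaneous row and column reduction) yields pivots 2, 1, -75, 4/3.
So there are 3 positive, 1 negative pivots.
Hence Q is indefinite.

indefinite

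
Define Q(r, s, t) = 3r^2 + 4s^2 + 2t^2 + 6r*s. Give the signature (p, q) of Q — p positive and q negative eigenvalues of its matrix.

The symmetric matrix is A = [[3, 3, 0], [3, 4, 0], [0, 0, 2]].
Symmetric row and column elimination reduces A to a congruent diagonal form with pivots 3, 1, 2.
Counting signs: 3 positive.

(3, 0)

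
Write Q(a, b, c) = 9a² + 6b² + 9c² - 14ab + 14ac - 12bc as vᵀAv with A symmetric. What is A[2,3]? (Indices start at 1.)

The coefficient of b·c in Q is -12. For a symmetric A this equals A[2,3] + A[3,2] = 2·A[2,3].
So A[2,3] = -12/2 = -6.

-6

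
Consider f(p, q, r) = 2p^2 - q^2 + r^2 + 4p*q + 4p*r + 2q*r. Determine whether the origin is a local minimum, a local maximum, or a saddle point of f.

The Hessian at the origin is H = [[4, 4, 4], [4, -2, 2], [4, 2, 2]].
Congruent diagonalization of H (simultaneous row and column reduction) yields pivots 4, -6, -4/3.
That gives 1 positive, 2 negative pivots.
H is indefinite, so the origin is a saddle point.

saddle point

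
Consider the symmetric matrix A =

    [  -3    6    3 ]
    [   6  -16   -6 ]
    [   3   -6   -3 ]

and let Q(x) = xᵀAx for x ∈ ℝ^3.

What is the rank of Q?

2

Congruent diagonalization of A (simultaneous row and column reduction) yields pivots -3, -4, 0.
That gives 2 negative, 1 zero pivots.
The rank is the number of nonzero pivots: 2.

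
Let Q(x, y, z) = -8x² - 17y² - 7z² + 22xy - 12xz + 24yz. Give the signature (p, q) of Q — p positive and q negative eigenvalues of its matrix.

The symmetric matrix is A = [[-8, 11, -6], [11, -17, 12], [-6, 12, -7]].
Applying the same elementary operations to the rows and columns of A produces a congruent diagonal matrix with entries -8, -15/8, 5.
So there are 1 positive, 2 negative pivots.

(1, 2)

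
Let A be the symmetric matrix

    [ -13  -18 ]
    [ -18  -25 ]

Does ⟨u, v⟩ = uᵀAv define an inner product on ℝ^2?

no

Symmetric row and column elimination reduces A to a congruent diagonal form with pivots -13, -1/13.
That gives 2 negative pivots.
Hence Q is negative definite.
⟨·,·⟩ is an inner product exactly when A is positive definite.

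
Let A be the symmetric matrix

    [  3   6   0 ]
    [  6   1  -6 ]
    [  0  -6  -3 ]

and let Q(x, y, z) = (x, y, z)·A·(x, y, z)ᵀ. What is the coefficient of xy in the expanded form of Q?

The coefficient of xy is A[1,2] + A[2,1] = 2·6 = 12.

12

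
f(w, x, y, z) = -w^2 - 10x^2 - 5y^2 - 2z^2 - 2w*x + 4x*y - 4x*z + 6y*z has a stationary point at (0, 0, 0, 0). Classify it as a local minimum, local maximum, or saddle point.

The Hessian at the origin is H = [[-2, -2, 0, 0], [-2, -20, 4, -4], [0, 4, -10, 6], [0, -4, 6, -4]].
Congruent diagonalization of H (simultaneous row and column reduction) yields pivots -2, -18, -82/9, -10/41.
That gives 4 negative pivots.
H is negative definite, so the origin is a strict local maximum.

local maximum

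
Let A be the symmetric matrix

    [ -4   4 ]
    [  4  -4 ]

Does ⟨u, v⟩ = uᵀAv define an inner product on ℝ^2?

For the 2×2 matrix [[-4, 4], [4, -4]]: det = -4·-4 − (4)² = 0, trace = -8.
det = 0 so one eigenvalue is zero; the form is semidefinite with the sign of the trace.
⟨·,·⟩ is an inner product exactly when A is positive definite.

no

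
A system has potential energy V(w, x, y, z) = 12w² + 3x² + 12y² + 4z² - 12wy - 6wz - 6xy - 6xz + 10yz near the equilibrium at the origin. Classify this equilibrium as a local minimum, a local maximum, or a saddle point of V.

The Hessian at the origin is H = [[24, 0, -12, -6], [0, 6, -6, -6], [-12, -6, 24, 10], [-6, -6, 10, 8]].
Row-reducing H symmetrically gives the diagonal entries 24, 6, 12, 5/12.
Counting signs: 4 positive.
H is positive definite, so the origin is a strict local minimum.

local minimum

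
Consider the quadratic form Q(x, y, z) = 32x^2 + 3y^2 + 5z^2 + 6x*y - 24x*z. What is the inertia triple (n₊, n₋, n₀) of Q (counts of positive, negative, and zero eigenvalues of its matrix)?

The associated matrix is A = [[32, 3, -12], [3, 3, 0], [-12, 0, 5]].
Row-reducing A symmetrically gives the diagonal entries 32, 87/32, 1/29.
That gives 3 positive pivots.

(3, 0, 0)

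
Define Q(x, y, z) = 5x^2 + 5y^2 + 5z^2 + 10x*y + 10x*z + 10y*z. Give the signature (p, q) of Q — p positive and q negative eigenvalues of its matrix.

The symmetric matrix is A = [[5, 5, 5], [5, 5, 5], [5, 5, 5]].
Applying the same elementary operations to the rows and columns of A produces a congruent diagonal matrix with entries 5, 0, 0.
That gives 1 positive, 2 zero pivots.

(1, 0)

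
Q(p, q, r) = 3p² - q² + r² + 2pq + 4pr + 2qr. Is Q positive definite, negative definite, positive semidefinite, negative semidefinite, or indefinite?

The symmetric matrix is A = [[3, 1, 2], [1, -1, 1], [2, 1, 1]].
Applying the same elementary operations to the rows and columns of A produces a congruent diagonal matrix with entries 3, -4/3, -1/4.
So there are 1 positive, 2 negative pivots.
Hence Q is indefinite.

indefinite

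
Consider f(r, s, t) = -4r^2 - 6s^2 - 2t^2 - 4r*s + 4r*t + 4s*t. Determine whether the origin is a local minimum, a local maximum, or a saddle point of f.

local maximum

The Hessian at the origin is H = [[-8, -4, 4], [-4, -12, 4], [4, 4, -4]].
Symmetric row and column elimination reduces H to a congruent diagonal form with pivots -8, -10, -8/5.
That gives 3 negative pivots.
H is negative definite, so the origin is a strict local maximum.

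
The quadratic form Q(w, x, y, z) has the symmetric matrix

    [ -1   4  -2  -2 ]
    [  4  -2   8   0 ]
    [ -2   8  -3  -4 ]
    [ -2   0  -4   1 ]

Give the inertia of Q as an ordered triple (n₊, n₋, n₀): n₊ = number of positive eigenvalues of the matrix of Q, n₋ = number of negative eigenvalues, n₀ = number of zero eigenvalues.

Applying the same elementary operations to the rows and columns of A produces a congruent diagonal matrix with entries -1, 14, 1, 3/7.
So there are 3 positive, 1 negative pivots.

(3, 1, 0)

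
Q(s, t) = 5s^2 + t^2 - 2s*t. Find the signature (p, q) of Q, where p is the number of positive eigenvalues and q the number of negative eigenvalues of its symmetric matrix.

The symmetric matrix is A = [[5, -1], [-1, 1]].
Congruent diagonalization of A (simultaneous row and column reduction) yields pivots 5, 4/5.
So there are 2 positive pivots.

(2, 0)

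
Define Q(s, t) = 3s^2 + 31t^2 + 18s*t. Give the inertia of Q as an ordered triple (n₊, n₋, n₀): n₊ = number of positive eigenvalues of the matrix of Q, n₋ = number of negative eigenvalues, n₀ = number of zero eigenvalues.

Write A = [[3, 9], [9, 31]].
An LDLᵀ factorisation of A has diagonal entries 3, 4.
That gives 2 positive pivots.

(2, 0, 0)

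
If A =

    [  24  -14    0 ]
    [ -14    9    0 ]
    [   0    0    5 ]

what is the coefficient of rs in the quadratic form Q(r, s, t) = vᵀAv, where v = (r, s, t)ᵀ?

The coefficient of rs is A[1,2] + A[2,1] = 2·(-14) = -28.

-28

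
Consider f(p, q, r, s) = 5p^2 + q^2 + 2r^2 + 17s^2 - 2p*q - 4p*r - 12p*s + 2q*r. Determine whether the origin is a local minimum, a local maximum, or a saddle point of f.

The Hessian at the origin is H = [[10, -2, -4, -12], [-2, 2, 2, 0], [-4, 2, 4, 0], [-12, 0, 0, 34]].
Row-reducing H symmetrically gives the diagonal entries 10, 8/5, 3/2, 10.
So there are 4 positive pivots.
H is positive definite, so the origin is a strict local minimum.

local minimum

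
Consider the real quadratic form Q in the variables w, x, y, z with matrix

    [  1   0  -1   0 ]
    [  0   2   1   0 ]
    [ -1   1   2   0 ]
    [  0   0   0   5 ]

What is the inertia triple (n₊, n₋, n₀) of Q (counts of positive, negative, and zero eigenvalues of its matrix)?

(4, 0, 0)

Applying the same elementary operations to the rows and columns of A produces a congruent diagonal matrix with entries 1, 2, 1/2, 5.
Counting signs: 4 positive.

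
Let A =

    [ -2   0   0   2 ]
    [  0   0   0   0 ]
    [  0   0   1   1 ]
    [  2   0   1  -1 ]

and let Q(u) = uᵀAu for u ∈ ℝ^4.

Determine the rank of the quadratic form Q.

2

Symmetric row and column elimination reduces A to a congruent diagonal form with pivots -2, 0, 1, 0.
Counting signs: 1 positive, 1 negative, 2 zero.
The rank is the number of nonzero pivots: 2.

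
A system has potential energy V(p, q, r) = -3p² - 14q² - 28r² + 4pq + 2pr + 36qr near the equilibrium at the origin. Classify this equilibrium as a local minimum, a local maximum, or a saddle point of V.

local maximum

The Hessian at the origin is H = [[-6, 4, 2], [4, -28, 36], [2, 36, -56]].
Symmetric row and column elimination reduces H to a congruent diagonal form with pivots -6, -76/3, -6/19.
That gives 3 negative pivots.
H is negative definite, so the origin is a strict local maximum.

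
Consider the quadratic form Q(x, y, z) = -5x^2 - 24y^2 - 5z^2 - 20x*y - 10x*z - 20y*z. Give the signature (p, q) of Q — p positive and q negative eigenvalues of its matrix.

Write A = [[-5, -10, -5], [-10, -24, -10], [-5, -10, -5]].
Applying the same elementary operations to the rows and columns of A produces a congruent diagonal matrix with entries -5, -4, 0.
Counting signs: 2 negative, 1 zero.

(0, 2)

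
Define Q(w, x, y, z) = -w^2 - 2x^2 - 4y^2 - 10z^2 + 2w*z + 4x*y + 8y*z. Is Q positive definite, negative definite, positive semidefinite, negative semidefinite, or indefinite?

The symmetric matrix of Q is A = [[-1, 0, 0, 1], [0, -2, 2, 0], [0, 2, -4, 4], [1, 0, 4, -10]].
Leading principal minors: Δ_1 = -1, Δ_2 = 2, Δ_3 = -4, Δ_4 = 4.
The signs alternate starting with Δ_1 < 0, so by Sylvester's criterion Q is negative definite.

negative definite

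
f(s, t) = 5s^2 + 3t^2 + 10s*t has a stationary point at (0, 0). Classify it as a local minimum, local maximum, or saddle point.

saddle point

The Hessian at the origin is H = [[10, 10], [10, 6]].
det H = 10·6 − (10)² = -40 < 0, so H is indefinite.
Therefore the origin is a saddle point.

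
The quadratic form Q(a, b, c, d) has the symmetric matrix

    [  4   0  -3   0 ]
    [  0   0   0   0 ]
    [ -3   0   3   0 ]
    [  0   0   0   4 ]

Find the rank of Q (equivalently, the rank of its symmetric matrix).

Row-reducing A symmetrically gives the diagonal entries 4, 0, 3/4, 4.
That gives 3 positive, 1 zero pivots.
The rank is the number of nonzero pivots: 3.

3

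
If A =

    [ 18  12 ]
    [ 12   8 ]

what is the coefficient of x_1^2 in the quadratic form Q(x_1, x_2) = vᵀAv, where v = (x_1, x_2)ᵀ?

The coefficient of x_1^2 is the diagonal entry A[1,1] = 18.

18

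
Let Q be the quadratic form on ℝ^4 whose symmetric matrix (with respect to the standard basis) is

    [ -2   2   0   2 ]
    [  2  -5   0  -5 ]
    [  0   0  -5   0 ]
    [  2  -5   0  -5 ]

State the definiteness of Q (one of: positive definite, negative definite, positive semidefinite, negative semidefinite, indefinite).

Congruent diagonalization of A (simultaneous row and column reduction) yields pivots -2, -3, -5, 0.
So there are 3 negative, 1 zero pivots.
Hence Q is negative semidefinite.

negative semidefinite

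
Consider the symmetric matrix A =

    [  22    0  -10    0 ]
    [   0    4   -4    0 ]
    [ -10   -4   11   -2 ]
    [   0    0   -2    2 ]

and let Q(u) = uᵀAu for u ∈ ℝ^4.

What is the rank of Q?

4

Symmetric row and column elimination reduces A to a congruent diagonal form with pivots 22, 4, 27/11, 10/27.
That gives 4 positive pivots.
The rank is the number of nonzero pivots: 4.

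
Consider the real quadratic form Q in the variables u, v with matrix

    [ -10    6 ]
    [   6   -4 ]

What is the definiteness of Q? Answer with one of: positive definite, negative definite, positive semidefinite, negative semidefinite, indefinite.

negative definite

Leading principal minors: Δ_1 = -10, Δ_2 = 4.
The signs alternate starting with Δ_1 < 0, so by Sylvester's criterion Q is negative definite.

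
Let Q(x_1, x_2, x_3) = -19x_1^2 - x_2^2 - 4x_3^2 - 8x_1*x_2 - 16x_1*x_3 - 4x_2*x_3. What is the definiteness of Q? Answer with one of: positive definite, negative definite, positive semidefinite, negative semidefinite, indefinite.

negative semidefinite

Write A = [[-19, -4, -8], [-4, -1, -2], [-8, -2, -4]].
Congruent diagonalization of A (simultaneous row and column reduction) yields pivots -19, -3/19, 0.
So there are 2 negative, 1 zero pivots.
Hence Q is negative semidefinite.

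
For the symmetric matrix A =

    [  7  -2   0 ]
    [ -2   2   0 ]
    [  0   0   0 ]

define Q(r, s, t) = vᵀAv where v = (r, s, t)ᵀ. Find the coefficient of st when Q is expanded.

The coefficient of st is A[2,3] + A[3,2] = 2·0 = 0.

0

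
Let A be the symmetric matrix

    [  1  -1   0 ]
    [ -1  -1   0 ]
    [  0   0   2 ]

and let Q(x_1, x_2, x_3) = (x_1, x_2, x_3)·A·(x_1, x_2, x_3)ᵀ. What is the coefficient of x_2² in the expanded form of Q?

The coefficient of x_2² is the diagonal entry A[2,2] = -1.

-1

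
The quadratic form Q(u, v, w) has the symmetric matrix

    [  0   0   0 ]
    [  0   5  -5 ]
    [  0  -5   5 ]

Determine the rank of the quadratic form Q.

Congruent diagonalization of A (simultaneous row and column reduction) yields pivots 0, 5, 0.
That gives 1 positive, 2 zero pivots.
The rank is the number of nonzero pivots: 1.

1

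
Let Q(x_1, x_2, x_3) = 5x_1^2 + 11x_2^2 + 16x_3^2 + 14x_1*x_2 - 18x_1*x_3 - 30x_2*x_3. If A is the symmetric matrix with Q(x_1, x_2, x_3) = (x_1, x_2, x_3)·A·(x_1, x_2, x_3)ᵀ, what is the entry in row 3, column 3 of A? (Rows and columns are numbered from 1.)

16

The coefficient of x_3^2 in Q is 16, and that is exactly A[3,3].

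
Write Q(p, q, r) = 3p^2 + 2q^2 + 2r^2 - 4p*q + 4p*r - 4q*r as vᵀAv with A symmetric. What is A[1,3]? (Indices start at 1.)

2

The coefficient of p·r in Q is 4. For a symmetric A this equals A[1,3] + A[3,1] = 2·A[1,3].
So A[1,3] = 4/2 = 2.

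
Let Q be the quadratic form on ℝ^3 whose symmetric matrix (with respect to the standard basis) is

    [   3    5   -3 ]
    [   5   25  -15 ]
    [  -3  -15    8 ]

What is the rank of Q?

Row-reducing A symmetrically gives the diagonal entries 3, 50/3, -1.
Counting signs: 2 positive, 1 negative.
The rank is the number of nonzero pivots: 3.

3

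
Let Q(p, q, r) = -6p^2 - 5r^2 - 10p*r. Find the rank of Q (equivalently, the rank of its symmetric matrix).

2

The symmetric matrix is A = [[-6, 0, -5], [0, 0, 0], [-5, 0, -5]].
Applying the same elementary operations to the rows and columns of A produces a congruent diagonal matrix with entries -6, 0, -5/6.
Counting signs: 2 negative, 1 zero.
The rank is the number of nonzero pivots: 2.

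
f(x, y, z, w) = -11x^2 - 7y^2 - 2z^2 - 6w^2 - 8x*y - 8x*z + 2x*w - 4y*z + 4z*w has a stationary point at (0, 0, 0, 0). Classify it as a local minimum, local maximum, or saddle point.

local maximum

The Hessian at the origin is H = [[-22, -8, -8, 2], [-8, -14, -4, 0], [-8, -4, -4, 4], [2, 0, 4, -12]].
Congruent diagonalization of H (simultaneous row and column reduction) yields pivots -22, -122/11, -60/61, -2/5.
Counting signs: 4 negative.
H is negative definite, so the origin is a strict local maximum.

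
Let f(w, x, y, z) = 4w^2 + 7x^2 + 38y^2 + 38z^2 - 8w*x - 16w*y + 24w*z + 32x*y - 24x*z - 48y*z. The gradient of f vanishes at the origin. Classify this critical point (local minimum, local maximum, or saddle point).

local minimum

The Hessian at the origin is H = [[8, -8, -16, 24], [-8, 14, 32, -24], [-16, 32, 76, -48], [24, -24, -48, 76]].
Congruent diagonalization of H (simultaneous row and column reduction) yields pivots 8, 6, 4/3, 4.
So there are 4 positive pivots.
H is positive definite, so the origin is a strict local minimum.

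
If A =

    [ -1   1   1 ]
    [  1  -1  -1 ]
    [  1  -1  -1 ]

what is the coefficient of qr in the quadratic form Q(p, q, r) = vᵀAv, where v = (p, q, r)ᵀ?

-2

The coefficient of qr is A[2,3] + A[3,2] = 2·(-1) = -2.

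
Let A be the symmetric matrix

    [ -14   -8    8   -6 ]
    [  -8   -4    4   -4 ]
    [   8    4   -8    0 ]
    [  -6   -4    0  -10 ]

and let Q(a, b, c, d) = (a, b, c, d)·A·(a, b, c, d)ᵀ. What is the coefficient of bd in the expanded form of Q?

-8

The coefficient of bd is A[2,4] + A[4,2] = 2·(-4) = -8.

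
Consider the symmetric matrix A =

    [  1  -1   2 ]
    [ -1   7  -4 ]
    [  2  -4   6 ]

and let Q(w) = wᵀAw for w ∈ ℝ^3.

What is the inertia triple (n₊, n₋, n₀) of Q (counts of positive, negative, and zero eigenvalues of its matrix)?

(3, 0, 0)

Applying the same elementary operations to the rows and columns of A produces a congruent diagonal matrix with entries 1, 6, 4/3.
So there are 3 positive pivots.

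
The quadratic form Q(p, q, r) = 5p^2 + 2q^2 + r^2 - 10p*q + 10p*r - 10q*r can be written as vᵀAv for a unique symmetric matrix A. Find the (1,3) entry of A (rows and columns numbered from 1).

The coefficient of p·r in Q is 10. For a symmetric A this equals A[1,3] + A[3,1] = 2·A[1,3].
So A[1,3] = 10/2 = 5.

5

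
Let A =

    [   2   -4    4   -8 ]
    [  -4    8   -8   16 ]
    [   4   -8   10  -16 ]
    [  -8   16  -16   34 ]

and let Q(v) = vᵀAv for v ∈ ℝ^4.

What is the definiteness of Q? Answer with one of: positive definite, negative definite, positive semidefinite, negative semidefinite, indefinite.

positive semidefinite

Applying the same elementary operations to the rows and columns of A produces a congruent diagonal matrix with entries 2, 0, 2, 2.
That gives 3 positive, 1 zero pivots.
Hence Q is positive semidefinite.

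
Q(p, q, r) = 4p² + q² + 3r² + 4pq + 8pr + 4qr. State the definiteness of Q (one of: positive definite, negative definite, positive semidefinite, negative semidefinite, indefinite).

The symmetric matrix is A = [[4, 2, 4], [2, 1, 2], [4, 2, 3]].
Applying the same elementary operations to the rows and columns of A produces a congruent diagonal matrix with entries 4, 0, -1.
Counting signs: 1 positive, 1 negative, 1 zero.
Hence Q is indefinite.

indefinite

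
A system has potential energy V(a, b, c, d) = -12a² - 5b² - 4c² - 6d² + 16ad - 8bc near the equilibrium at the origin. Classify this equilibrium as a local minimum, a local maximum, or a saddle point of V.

local maximum

The Hessian at the origin is H = [[-24, 0, 0, 16], [0, -10, -8, 0], [0, -8, -8, 0], [16, 0, 0, -12]].
Row-reducing H symmetrically gives the diagonal entries -24, -10, -8/5, -4/3.
That gives 4 negative pivots.
H is negative definite, so the origin is a strict local maximum.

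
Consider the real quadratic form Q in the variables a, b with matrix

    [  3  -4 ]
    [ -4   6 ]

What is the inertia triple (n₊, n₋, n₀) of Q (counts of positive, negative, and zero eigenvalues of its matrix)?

(2, 0, 0)

Symmetric row and column elimination reduces A to a congruent diagonal form with pivots 3, 2/3.
So there are 2 positive pivots.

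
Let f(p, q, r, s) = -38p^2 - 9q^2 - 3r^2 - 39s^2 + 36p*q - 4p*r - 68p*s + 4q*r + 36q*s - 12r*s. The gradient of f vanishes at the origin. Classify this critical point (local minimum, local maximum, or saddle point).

local maximum

The Hessian at the origin is H = [[-76, 36, -4, -68], [36, -18, 4, 36], [-4, 4, -6, -12], [-68, 36, -12, -78]].
Symmetric row and column elimination reduces H to a congruent diagonal form with pivots -76, -18/19, -10/9, -2.
That gives 4 negative pivots.
H is negative definite, so the origin is a strict local maximum.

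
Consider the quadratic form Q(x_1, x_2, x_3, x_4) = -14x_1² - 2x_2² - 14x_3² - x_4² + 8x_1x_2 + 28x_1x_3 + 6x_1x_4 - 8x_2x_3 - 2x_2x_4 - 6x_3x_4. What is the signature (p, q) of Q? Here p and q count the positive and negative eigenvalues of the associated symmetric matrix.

The associated matrix is A = [[-14, 4, 14, 3], [4, -2, -4, -1], [14, -4, -14, -3], [3, -1, -3, -1]].
Applying the same elementary operations to the rows and columns of A produces a congruent diagonal matrix with entries -14, -6/7, 0, -1/3.
Counting signs: 3 negative, 1 zero.

(0, 3)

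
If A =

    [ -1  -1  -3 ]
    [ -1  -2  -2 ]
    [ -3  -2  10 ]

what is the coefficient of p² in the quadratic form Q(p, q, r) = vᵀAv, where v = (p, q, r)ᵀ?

The coefficient of p² is the diagonal entry A[1,1] = -1.

-1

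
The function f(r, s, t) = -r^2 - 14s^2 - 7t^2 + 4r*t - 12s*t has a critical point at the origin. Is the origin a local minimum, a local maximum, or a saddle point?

local maximum

The Hessian at the origin is H = [[-2, 0, 4], [0, -28, -12], [4, -12, -14]].
Congruent diagonalization of H (simultaneous row and column reduction) yields pivots -2, -28, -6/7.
That gives 3 negative pivots.
H is negative definite, so the origin is a strict local maximum.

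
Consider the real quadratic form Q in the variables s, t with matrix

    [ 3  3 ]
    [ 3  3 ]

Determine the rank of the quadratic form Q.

1

Symmetric row and column elimination reduces A to a congruent diagonal form with pivots 3, 0.
So there are 1 positive, 1 zero pivots.
The rank is the number of nonzero pivots: 1.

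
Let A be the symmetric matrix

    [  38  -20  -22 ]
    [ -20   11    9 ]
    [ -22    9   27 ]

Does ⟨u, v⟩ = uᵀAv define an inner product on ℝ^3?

Leading principal minors: Δ_1 = 38, Δ_2 = 18, Δ_3 = 4.
All leading principal minors are positive, so by Sylvester's criterion Q is positive definite.
⟨·,·⟩ is an inner product exactly when A is positive definite.

yes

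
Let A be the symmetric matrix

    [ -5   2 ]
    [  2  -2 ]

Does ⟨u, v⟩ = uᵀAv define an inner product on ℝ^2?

no

Leading principal minors: Δ_1 = -5, Δ_2 = 6.
The signs alternate starting with Δ_1 < 0, so by Sylvester's criterion Q is negative definite.
⟨·,·⟩ is an inner product exactly when A is positive definite.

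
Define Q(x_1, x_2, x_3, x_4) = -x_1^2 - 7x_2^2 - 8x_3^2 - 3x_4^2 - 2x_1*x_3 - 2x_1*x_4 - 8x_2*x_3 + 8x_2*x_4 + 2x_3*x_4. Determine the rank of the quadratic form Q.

The symmetric matrix is A = [[-1, 0, -1, -1], [0, -7, -4, 4], [-1, -4, -8, 1], [-1, 4, 1, -3]].
An LDLᵀ factorisation of A has diagonal entries -1, -7, -33/7, 10/33.
That gives 1 positive, 3 negative pivots.
The rank is the number of nonzero pivots: 4.

4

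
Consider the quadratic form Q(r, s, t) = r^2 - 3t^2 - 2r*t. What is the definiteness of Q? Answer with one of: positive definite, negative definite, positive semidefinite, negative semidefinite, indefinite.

indefinite

The associated matrix is A = [[1, 0, -1], [0, 0, 0], [-1, 0, -3]].
Applying the same elementary operations to the rows and columns of A produces a congruent diagonal matrix with entries 1, 0, -4.
Counting signs: 1 positive, 1 negative, 1 zero.
Hence Q is indefinite.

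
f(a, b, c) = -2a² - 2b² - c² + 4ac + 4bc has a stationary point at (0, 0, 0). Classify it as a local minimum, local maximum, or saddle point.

The Hessian at the origin is H = [[-4, 0, 4], [0, -4, 4], [4, 4, -2]].
Congruent diagonalization of H (simultaneous row and column reduction) yields pivots -4, -4, 6.
That gives 1 positive, 2 negative pivots.
H is indefinite, so the origin is a saddle point.

saddle point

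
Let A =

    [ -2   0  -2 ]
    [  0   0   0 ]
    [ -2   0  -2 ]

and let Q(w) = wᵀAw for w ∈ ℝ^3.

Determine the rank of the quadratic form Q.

Symmetric row and column elimination reduces A to a congruent diagonal form with pivots -2, 0, 0.
So there are 1 negative, 2 zero pivots.
The rank is the number of nonzero pivots: 1.

1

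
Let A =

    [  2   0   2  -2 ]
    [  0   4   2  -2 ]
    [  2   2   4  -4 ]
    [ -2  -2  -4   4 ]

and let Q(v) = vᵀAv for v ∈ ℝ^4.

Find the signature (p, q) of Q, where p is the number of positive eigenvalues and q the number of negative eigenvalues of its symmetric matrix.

Row-reducing A symmetrically gives the diagonal entries 2, 4, 1, 0.
That gives 3 positive, 1 zero pivots.

(3, 0)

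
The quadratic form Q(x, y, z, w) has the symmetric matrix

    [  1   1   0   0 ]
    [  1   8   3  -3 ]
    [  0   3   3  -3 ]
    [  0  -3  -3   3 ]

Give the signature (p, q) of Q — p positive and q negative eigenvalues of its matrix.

Applying the same elementary operations to the rows and columns of A produces a congruent diagonal matrix with entries 1, 7, 12/7, 0.
So there are 3 positive, 1 zero pivots.

(3, 0)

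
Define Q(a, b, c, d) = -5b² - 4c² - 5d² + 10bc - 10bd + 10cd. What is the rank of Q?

The associated matrix is A = [[0, 0, 0, 0], [0, -5, 5, -5], [0, 5, -4, 5], [0, -5, 5, -5]].
Applying the same elementary operations to the rows and columns of A produces a congruent diagonal matrix with entries 0, -5, 1, 0.
So there are 1 positive, 1 negative, 2 zero pivots.
The rank is the number of nonzero pivots: 2.

2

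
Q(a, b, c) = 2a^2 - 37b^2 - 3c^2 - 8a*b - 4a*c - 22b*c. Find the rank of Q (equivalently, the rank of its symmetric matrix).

Write A = [[2, -4, -2], [-4, -37, -11], [-2, -11, -3]].
Congruent diagonalization of A (simultaneous row and column reduction) yields pivots 2, -45, 0.
Counting signs: 1 positive, 1 negative, 1 zero.
The rank is the number of nonzero pivots: 2.

2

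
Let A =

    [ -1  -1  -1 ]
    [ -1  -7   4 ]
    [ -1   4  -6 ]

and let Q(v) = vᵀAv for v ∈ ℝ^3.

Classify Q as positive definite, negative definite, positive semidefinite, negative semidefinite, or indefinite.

Leading principal minors: Δ_1 = -1, Δ_2 = 6, Δ_3 = -5.
The signs alternate starting with Δ_1 < 0, so by Sylvester's criterion Q is negative definite.

negative definite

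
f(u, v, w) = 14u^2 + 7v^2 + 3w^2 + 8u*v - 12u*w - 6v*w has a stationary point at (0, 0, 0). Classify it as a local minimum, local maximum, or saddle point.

local minimum

The Hessian at the origin is H = [[28, 8, -12], [8, 14, -6], [-12, -6, 6]].
Congruent diagonalization of H (simultaneous row and column reduction) yields pivots 28, 82/7, 12/41.
So there are 3 positive pivots.
H is positive definite, so the origin is a strict local minimum.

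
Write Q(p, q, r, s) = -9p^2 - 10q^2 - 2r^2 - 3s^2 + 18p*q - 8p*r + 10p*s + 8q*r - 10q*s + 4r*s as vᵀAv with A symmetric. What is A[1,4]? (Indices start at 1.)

The coefficient of p·s in Q is 10. For a symmetric A this equals A[1,4] + A[4,1] = 2·A[1,4].
So A[1,4] = 10/2 = 5.

5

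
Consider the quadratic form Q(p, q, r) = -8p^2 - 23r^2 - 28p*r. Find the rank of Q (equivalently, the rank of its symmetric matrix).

Write A = [[-8, 0, -14], [0, 0, 0], [-14, 0, -23]].
Row-reducing A symmetrically gives the diagonal entries -8, 0, 3/2.
Counting signs: 1 positive, 1 negative, 1 zero.
The rank is the number of nonzero pivots: 2.

2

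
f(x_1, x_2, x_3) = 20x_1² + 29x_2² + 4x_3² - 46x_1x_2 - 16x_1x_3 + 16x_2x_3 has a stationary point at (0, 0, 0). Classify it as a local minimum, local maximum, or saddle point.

The Hessian at the origin is H = [[40, -46, -16], [-46, 58, 16], [-16, 16, 8]].
Row-reducing H symmetrically gives the diagonal entries 40, 51/10, 8/17.
That gives 3 positive pivots.
H is positive definite, so the origin is a strict local minimum.

local minimum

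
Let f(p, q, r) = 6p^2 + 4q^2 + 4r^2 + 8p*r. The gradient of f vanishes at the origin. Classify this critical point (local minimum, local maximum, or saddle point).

local minimum

The Hessian at the origin is H = [[12, 0, 8], [0, 8, 0], [8, 0, 8]].
An LDLᵀ factorisation of H has diagonal entries 12, 8, 8/3.
That gives 3 positive pivots.
H is positive definite, so the origin is a strict local minimum.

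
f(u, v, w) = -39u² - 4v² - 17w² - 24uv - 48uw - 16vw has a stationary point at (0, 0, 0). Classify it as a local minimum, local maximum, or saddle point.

local maximum

The Hessian at the origin is H = [[-78, -24, -48], [-24, -8, -16], [-48, -16, -34]].
An LDLᵀ factorisation of H has diagonal entries -78, -8/13, -2.
So there are 3 negative pivots.
H is negative definite, so the origin is a strict local maximum.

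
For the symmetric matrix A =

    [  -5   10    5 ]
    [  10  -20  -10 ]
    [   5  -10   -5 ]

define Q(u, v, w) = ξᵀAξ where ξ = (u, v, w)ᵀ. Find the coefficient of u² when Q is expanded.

The coefficient of u² is the diagonal entry A[1,1] = -5.

-5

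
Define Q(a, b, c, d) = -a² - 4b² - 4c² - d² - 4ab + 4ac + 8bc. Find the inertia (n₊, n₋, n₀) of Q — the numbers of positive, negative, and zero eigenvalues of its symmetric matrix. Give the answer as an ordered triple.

Write A = [[-1, -2, 2, 0], [-2, -4, 4, 0], [2, 4, -4, 0], [0, 0, 0, -1]].
Row-reducing A symmetrically gives the diagonal entries -1, 0, 0, -1.
That gives 2 negative, 2 zero pivots.

(0, 2, 2)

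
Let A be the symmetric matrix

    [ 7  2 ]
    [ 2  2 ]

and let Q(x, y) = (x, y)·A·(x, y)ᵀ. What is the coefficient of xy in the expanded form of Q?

The coefficient of xy is A[1,2] + A[2,1] = 2·2 = 4.

4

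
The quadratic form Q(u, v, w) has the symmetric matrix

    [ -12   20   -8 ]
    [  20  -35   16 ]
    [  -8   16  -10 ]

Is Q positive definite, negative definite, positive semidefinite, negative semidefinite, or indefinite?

Leading principal minors: Δ_1 = -12, Δ_2 = 20, Δ_3 = -8.
The signs alternate starting with Δ_1 < 0, so by Sylvester's criterion Q is negative definite.

negative definite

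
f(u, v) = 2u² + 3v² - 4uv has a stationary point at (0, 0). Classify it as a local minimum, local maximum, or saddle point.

local minimum

The Hessian at the origin is H = [[4, -4], [-4, 6]].
det H = 4·6 − (-4)² = 8 > 0 and H[1,1] = 4 > 0, so H is positive definite.
Therefore the origin is a local minimum.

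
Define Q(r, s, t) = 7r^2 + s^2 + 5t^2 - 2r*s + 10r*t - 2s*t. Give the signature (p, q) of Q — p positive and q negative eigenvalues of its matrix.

The symmetric matrix is A = [[7, -1, 5], [-1, 1, -1], [5, -1, 5]].
Row-reducing A symmetrically gives the diagonal entries 7, 6/7, 4/3.
That gives 3 positive pivots.

(3, 0)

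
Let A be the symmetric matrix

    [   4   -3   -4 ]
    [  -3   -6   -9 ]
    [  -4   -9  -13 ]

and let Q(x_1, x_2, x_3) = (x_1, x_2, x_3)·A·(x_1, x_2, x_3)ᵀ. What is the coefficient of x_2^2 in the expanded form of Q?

The coefficient of x_2^2 is the diagonal entry A[2,2] = -6.

-6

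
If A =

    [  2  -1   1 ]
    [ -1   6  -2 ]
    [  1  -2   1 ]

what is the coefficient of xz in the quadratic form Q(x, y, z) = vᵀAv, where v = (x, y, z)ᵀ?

The coefficient of xz is A[1,3] + A[3,1] = 2·1 = 2.

2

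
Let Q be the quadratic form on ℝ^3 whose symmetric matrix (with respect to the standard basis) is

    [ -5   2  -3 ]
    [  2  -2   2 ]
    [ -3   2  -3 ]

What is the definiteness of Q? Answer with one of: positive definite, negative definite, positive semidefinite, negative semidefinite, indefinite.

negative definite

Congruent diagonalization of A (simultaneous row and column reduction) yields pivots -5, -6/5, -2/3.
That gives 3 negative pivots.
Hence Q is negative definite.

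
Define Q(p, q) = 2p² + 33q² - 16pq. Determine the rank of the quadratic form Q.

The associated matrix is A = [[2, -8], [-8, 33]].
Row-reducing A symmetrically gives the diagonal entries 2, 1.
So there are 2 positive pivots.
The rank is the number of nonzero pivots: 2.

2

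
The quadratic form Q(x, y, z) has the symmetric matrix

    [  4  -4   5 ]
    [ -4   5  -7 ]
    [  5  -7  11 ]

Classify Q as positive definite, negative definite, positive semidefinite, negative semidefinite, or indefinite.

positive definite

Leading principal minors: Δ_1 = 4, Δ_2 = 4, Δ_3 = 3.
All leading principal minors are positive, so by Sylvester's criterion Q is positive definite.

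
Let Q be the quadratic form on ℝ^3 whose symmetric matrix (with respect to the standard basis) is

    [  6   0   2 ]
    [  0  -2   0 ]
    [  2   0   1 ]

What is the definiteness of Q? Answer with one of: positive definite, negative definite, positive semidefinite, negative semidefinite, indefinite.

indefinite

Applying the same elementary operations to the rows and columns of A produces a congruent diagonal matrix with entries 6, -2, 1/3.
So there are 2 positive, 1 negative pivots.
Hence Q is indefinite.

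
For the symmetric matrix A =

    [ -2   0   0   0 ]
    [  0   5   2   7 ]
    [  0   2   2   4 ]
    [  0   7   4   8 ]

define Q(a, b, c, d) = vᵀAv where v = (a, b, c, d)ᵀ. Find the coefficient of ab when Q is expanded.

0

The coefficient of ab is A[1,2] + A[2,1] = 2·0 = 0.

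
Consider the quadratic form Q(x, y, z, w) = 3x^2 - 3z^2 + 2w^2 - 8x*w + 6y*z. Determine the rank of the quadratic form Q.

4

The symmetric matrix is A = [[3, 0, 0, -4], [0, 0, 3, 0], [0, 3, -3, 0], [-4, 0, 0, 2]].
Row reduction of A gives 4 nonzero rows, so rank A = 4.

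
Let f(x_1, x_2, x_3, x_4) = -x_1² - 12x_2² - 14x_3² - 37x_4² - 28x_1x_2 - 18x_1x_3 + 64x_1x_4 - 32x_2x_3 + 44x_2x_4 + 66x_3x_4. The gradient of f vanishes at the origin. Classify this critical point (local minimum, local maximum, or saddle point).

saddle point

The Hessian at the origin is H = [[-2, -28, -18, 64], [-28, -24, -32, 44], [-18, -32, -28, 66], [64, 44, 66, -74]].
Applying the same elementary operations to the rows and columns of H produces a congruent diagonal matrix with entries -2, 368, 57/23, 24/19.
So there are 3 positive, 1 negative pivots.
H is indefinite, so the origin is a saddle point.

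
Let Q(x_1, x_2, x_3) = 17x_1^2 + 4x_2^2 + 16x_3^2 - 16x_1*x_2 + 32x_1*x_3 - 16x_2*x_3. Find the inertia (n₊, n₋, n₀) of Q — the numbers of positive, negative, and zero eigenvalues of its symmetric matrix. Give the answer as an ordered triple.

The associated matrix is A = [[17, -8, 16], [-8, 4, -8], [16, -8, 16]].
Symmetric row and column elimination reduces A to a congruent diagonal form with pivots 17, 4/17, 0.
That gives 2 positive, 1 zero pivots.

(2, 0, 1)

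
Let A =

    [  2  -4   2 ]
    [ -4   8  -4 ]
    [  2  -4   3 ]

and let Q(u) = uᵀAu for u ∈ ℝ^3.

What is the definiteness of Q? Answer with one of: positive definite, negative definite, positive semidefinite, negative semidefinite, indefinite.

Congruent diagonalization of A (simultaneous row and column reduction) yields pivots 2, 0, 1.
So there are 2 positive, 1 zero pivots.
Hence Q is positive semidefinite.

positive semidefinite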